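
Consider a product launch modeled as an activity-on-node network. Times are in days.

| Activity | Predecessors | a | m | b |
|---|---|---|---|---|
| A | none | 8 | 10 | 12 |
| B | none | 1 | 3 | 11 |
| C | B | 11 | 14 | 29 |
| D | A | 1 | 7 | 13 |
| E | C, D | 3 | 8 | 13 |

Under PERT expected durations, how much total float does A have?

te_A = (8 + 4·10 + 12)/6 = 60/6 = 10
te_B = (1 + 4·3 + 11)/6 = 24/6 = 4
te_C = (11 + 4·14 + 29)/6 = 96/6 = 16
te_D = (1 + 4·7 + 13)/6 = 42/6 = 7
te_E = (3 + 4·8 + 13)/6 = 48/6 = 8

Forward pass:
ES_A = 0; EF_A = 10
ES_B = 0; EF_B = 4
ES_C = 4; EF_C = 4+16 = 20
ES_D = 10; EF_D = 10+7 = 17
ES_E = max(EF_C=20, EF_D=17) = 20; EF_E = 20+8 = 28
Expected project duration μ = 28 days. Critical path: B → C → E.

Backward pass:
LF_E = 28; LS_E = 28−8 = 20
LF_D = LS_E = 20; LS_D = 20−7 = 13
LF_C = LS_E = 20; LS_C = 20−16 = 4
LF_B = LS_C = 4; LS_B = 4−4 = 0
LF_A = LS_D = 13; LS_A = 13−10 = 3
Slack_A = LS_A − ES_A = 3 − 0 = 3

3 days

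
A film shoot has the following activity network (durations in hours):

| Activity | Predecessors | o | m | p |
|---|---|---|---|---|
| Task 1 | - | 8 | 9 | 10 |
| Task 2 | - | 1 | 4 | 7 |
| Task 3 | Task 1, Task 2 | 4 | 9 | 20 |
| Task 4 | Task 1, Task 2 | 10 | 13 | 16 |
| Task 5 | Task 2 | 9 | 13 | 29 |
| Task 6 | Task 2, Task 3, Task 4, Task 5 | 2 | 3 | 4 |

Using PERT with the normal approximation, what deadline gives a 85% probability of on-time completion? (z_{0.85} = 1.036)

26.1 hours

te_Task 1 = (8 + 4·9 + 10)/6 = 54/6 = 9; σ²_Task 1 = ((10−8)/6)² = 0.111
te_Task 2 = (1 + 4·4 + 7)/6 = 24/6 = 4; σ²_Task 2 = ((7−1)/6)² = 1.000
te_Task 3 = (4 + 4·9 + 20)/6 = 60/6 = 10; σ²_Task 3 = ((20−4)/6)² = 7.111
te_Task 4 = (10 + 4·13 + 16)/6 = 78/6 = 13; σ²_Task 4 = ((16−10)/6)² = 1.000
te_Task 5 = (9 + 4·13 + 29)/6 = 90/6 = 15; σ²_Task 5 = ((29−9)/6)² = 11.111
te_Task 6 = (2 + 4·3 + 4)/6 = 18/6 = 3; σ²_Task 6 = ((4−2)/6)² = 0.111

Forward pass:
ES_Task 1 = 0; EF_Task 1 = 9
ES_Task 2 = 0; EF_Task 2 = 4
ES_Task 3 = max(EF_Task 1=9, EF_Task 2=4) = 9; EF_Task 3 = 9+10 = 19
ES_Task 4 = max(EF_Task 1=9, EF_Task 2=4) = 9; EF_Task 4 = 9+13 = 22
ES_Task 5 = 4; EF_Task 5 = 4+15 = 19
ES_Task 6 = max(EF_Task 2=4, EF_Task 3=19, EF_Task 4=22, EF_Task 5=19) = 22; EF_Task 6 = 22+3 = 25
Expected project duration μ = 25 hours. Critical path: Task 1 → Task 4 → Task 6.

Variance along critical path = 0.111 + 1.000 + 0.111 = 1.222; σ = 1.106 hours.
D = μ + z·σ = 25 + 1.036·1.106 = 26.1 hours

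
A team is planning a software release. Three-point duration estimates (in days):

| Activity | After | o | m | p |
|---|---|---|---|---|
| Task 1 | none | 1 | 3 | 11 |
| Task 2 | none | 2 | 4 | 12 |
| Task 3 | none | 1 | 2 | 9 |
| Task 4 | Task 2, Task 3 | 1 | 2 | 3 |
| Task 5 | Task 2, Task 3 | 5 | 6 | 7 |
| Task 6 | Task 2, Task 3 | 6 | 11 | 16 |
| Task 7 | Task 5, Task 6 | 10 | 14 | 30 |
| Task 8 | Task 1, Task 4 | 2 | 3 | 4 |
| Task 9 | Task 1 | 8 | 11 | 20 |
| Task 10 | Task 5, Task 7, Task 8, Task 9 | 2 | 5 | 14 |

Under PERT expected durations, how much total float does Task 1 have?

te_Task 1 = (1 + 4·3 + 11)/6 = 24/6 = 4
te_Task 2 = (2 + 4·4 + 12)/6 = 30/6 = 5
te_Task 3 = (1 + 4·2 + 9)/6 = 18/6 = 3
te_Task 4 = (1 + 4·2 + 3)/6 = 12/6 = 2
te_Task 5 = (5 + 4·6 + 7)/6 = 36/6 = 6
te_Task 6 = (6 + 4·11 + 16)/6 = 66/6 = 11
te_Task 7 = (10 + 4·14 + 30)/6 = 96/6 = 16
te_Task 8 = (2 + 4·3 + 4)/6 = 18/6 = 3
te_Task 9 = (8 + 4·11 + 20)/6 = 72/6 = 12
te_Task 10 = (2 + 4·5 + 14)/6 = 36/6 = 6

Forward pass:
ES_Task 1 = 0; EF_Task 1 = 4
ES_Task 2 = 0; EF_Task 2 = 5
ES_Task 3 = 0; EF_Task 3 = 3
ES_Task 4 = max(EF_Task 2=5, EF_Task 3=3) = 5; EF_Task 4 = 5+2 = 7
ES_Task 5 = max(EF_Task 2=5, EF_Task 3=3) = 5; EF_Task 5 = 5+6 = 11
ES_Task 6 = max(EF_Task 2=5, EF_Task 3=3) = 5; EF_Task 6 = 5+11 = 16
ES_Task 7 = max(EF_Task 5=11, EF_Task 6=16) = 16; EF_Task 7 = 16+16 = 32
ES_Task 8 = max(EF_Task 1=4, EF_Task 4=7) = 7; EF_Task 8 = 7+3 = 10
ES_Task 9 = 4; EF_Task 9 = 4+12 = 16
ES_Task 10 = max(EF_Task 5=11, EF_Task 7=32, EF_Task 8=10, EF_Task 9=16) = 32; EF_Task 10 = 32+6 = 38
Expected project duration μ = 38 days. Critical path: Task 2 → Task 6 → Task 7 → Task 10.

Backward pass:
LF_Task 10 = 38; LS_Task 10 = 38−6 = 32
LF_Task 9 = LS_Task 10 = 32; LS_Task 9 = 32−12 = 20
LF_Task 8 = LS_Task 10 = 32; LS_Task 8 = 32−3 = 29
LF_Task 7 = LS_Task 10 = 32; LS_Task 7 = 32−16 = 16
LF_Task 6 = LS_Task 7 = 16; LS_Task 6 = 16−11 = 5
LF_Task 5 = min(LS_Task 7=16, LS_Task 10=32) = 16; LS_Task 5 = 16−6 = 10
LF_Task 4 = LS_Task 8 = 29; LS_Task 4 = 29−2 = 27
LF_Task 3 = min(LS_Task 4=27, LS_Task 5=10, LS_Task 6=5) = 5; LS_Task 3 = 5−3 = 2
LF_Task 2 = min(LS_Task 4=27, LS_Task 5=10, LS_Task 6=5) = 5; LS_Task 2 = 5−5 = 0
LF_Task 1 = min(LS_Task 8=29, LS_Task 9=20) = 20; LS_Task 1 = 20−4 = 16
Slack_Task 1 = LS_Task 1 − ES_Task 1 = 16 − 0 = 16

16 days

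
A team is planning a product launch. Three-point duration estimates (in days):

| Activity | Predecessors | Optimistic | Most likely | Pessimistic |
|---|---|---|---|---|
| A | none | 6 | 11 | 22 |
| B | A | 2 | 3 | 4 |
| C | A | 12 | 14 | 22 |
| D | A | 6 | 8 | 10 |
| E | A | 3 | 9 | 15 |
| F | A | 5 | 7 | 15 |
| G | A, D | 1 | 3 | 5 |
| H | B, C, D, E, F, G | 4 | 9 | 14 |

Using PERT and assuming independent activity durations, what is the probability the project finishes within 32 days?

te_A = (6 + 4·11 + 22)/6 = 72/6 = 12; σ²_A = ((22−6)/6)² = 7.111
te_B = (2 + 4·3 + 4)/6 = 18/6 = 3; σ²_B = ((4−2)/6)² = 0.111
te_C = (12 + 4·14 + 22)/6 = 90/6 = 15; σ²_C = ((22−12)/6)² = 2.778
te_D = (6 + 4·8 + 10)/6 = 48/6 = 8; σ²_D = ((10−6)/6)² = 0.444
te_E = (3 + 4·9 + 15)/6 = 54/6 = 9; σ²_E = ((15−3)/6)² = 4.000
te_F = (5 + 4·7 + 15)/6 = 48/6 = 8; σ²_F = ((15−5)/6)² = 2.778
te_G = (1 + 4·3 + 5)/6 = 18/6 = 3; σ²_G = ((5−1)/6)² = 0.444
te_H = (4 + 4·9 + 14)/6 = 54/6 = 9; σ²_H = ((14−4)/6)² = 2.778

Forward pass:
ES_A = 0; EF_A = 12
ES_B = 12; EF_B = 12+3 = 15
ES_C = 12; EF_C = 12+15 = 27
ES_D = 12; EF_D = 12+8 = 20
ES_E = 12; EF_E = 12+9 = 21
ES_F = 12; EF_F = 12+8 = 20
ES_G = max(EF_A=12, EF_D=20) = 20; EF_G = 20+3 = 23
ES_H = max(EF_B=15, EF_C=27, EF_D=20, EF_E=21, EF_F=20, EF_G=23) = 27; EF_H = 27+9 = 36
Expected project duration μ = 36 days. Critical path: A → C → H.

Variance along critical path = 7.111 + 2.778 + 2.778 = 12.667; σ = √12.667 = 3.559 days.
Z = (32 − 36) / 3.559 = -1.124
P(T ≤ 32) = Φ(-1.124) ≈ 0.131

0.131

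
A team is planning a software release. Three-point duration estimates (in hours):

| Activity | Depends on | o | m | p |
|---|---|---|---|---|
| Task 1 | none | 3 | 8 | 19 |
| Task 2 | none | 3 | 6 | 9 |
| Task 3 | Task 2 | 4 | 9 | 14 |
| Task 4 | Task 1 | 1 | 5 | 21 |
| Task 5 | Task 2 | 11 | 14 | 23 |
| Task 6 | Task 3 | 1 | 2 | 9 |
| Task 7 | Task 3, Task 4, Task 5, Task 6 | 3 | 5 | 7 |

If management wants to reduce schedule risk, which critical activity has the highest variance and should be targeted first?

Task 5

te_Task 1 = (3 + 4·8 + 19)/6 = 54/6 = 9; σ²_Task 1 = ((19−3)/6)² = 7.111
te_Task 2 = (3 + 4·6 + 9)/6 = 36/6 = 6; σ²_Task 2 = ((9−3)/6)² = 1.000
te_Task 3 = (4 + 4·9 + 14)/6 = 54/6 = 9; σ²_Task 3 = ((14−4)/6)² = 2.778
te_Task 4 = (1 + 4·5 + 21)/6 = 42/6 = 7; σ²_Task 4 = ((21−1)/6)² = 11.111
te_Task 5 = (11 + 4·14 + 23)/6 = 90/6 = 15; σ²_Task 5 = ((23−11)/6)² = 4.000
te_Task 6 = (1 + 4·2 + 9)/6 = 18/6 = 3; σ²_Task 6 = ((9−1)/6)² = 1.778
te_Task 7 = (3 + 4·5 + 7)/6 = 30/6 = 5; σ²_Task 7 = ((7−3)/6)² = 0.444

Forward pass:
ES_Task 1 = 0; EF_Task 1 = 9
ES_Task 2 = 0; EF_Task 2 = 6
ES_Task 3 = 6; EF_Task 3 = 6+9 = 15
ES_Task 4 = 9; EF_Task 4 = 9+7 = 16
ES_Task 5 = 6; EF_Task 5 = 6+15 = 21
ES_Task 6 = 15; EF_Task 6 = 15+3 = 18
ES_Task 7 = max(EF_Task 3=15, EF_Task 4=16, EF_Task 5=21, EF_Task 6=18) = 21; EF_Task 7 = 21+5 = 26
Expected project duration μ = 26 hours. Critical path: Task 2 → Task 5 → Task 7.

Variances on critical path: σ²_Task 2=1.000, σ²_Task 5=4.000, σ²_Task 7=0.444.
Largest is σ²_Task 5 = 4.000.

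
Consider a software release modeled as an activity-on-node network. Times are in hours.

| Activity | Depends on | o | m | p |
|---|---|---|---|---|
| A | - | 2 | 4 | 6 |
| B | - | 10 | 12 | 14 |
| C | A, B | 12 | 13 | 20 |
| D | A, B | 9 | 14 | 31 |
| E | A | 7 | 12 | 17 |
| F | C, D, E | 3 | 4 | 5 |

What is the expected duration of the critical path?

te_A = (2 + 4·4 + 6)/6 = 24/6 = 4
te_B = (10 + 4·12 + 14)/6 = 72/6 = 12
te_C = (12 + 4·13 + 20)/6 = 84/6 = 14
te_D = (9 + 4·14 + 31)/6 = 96/6 = 16
te_E = (7 + 4·12 + 17)/6 = 72/6 = 12
te_F = (3 + 4·4 + 5)/6 = 24/6 = 4

Forward pass:
ES_A = 0; EF_A = 4
ES_B = 0; EF_B = 12
ES_C = max(EF_A=4, EF_B=12) = 12; EF_C = 12+14 = 26
ES_D = max(EF_A=4, EF_B=12) = 12; EF_D = 12+16 = 28
ES_E = 4; EF_E = 4+12 = 16
ES_F = max(EF_C=26, EF_D=28, EF_E=16) = 28; EF_F = 28+4 = 32
Expected project duration μ = 32 hours. Critical path: B → D → F.

32 hours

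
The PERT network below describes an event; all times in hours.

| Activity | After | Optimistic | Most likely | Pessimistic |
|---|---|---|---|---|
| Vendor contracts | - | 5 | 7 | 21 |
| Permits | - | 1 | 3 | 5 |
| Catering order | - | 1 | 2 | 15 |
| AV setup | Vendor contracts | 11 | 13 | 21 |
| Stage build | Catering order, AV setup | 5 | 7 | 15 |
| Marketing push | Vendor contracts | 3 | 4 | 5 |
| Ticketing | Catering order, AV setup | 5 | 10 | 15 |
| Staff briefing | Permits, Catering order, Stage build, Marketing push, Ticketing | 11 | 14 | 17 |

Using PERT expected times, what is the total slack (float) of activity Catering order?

19 hours

te_Vendor contracts = (5 + 4·7 + 21)/6 = 54/6 = 9
te_Permits = (1 + 4·3 + 5)/6 = 18/6 = 3
te_Catering order = (1 + 4·2 + 15)/6 = 24/6 = 4
te_AV setup = (11 + 4·13 + 21)/6 = 84/6 = 14
te_Stage build = (5 + 4·7 + 15)/6 = 48/6 = 8
te_Marketing push = (3 + 4·4 + 5)/6 = 24/6 = 4
te_Ticketing = (5 + 4·10 + 15)/6 = 60/6 = 10
te_Staff briefing = (11 + 4·14 + 17)/6 = 84/6 = 14

Forward pass:
ES_Vendor contracts = 0; EF_Vendor contracts = 9
ES_Permits = 0; EF_Permits = 3
ES_Catering order = 0; EF_Catering order = 4
ES_AV setup = 9; EF_AV setup = 9+14 = 23
ES_Stage build = max(EF_Catering order=4, EF_AV setup=23) = 23; EF_Stage build = 23+8 = 31
ES_Marketing push = 9; EF_Marketing push = 9+4 = 13
ES_Ticketing = max(EF_Catering order=4, EF_AV setup=23) = 23; EF_Ticketing = 23+10 = 33
ES_Staff briefing = max(EF_Permits=3, EF_Catering order=4, EF_Stage build=31, EF_Marketing push=13, EF_Ticketing=33) = 33; EF_Staff briefing = 33+14 = 47
Expected project duration μ = 47 hours. Critical path: Vendor contracts → AV setup → Ticketing → Staff briefing.

Backward pass:
LF_Staff briefing = 47; LS_Staff briefing = 47−14 = 33
LF_Ticketing = LS_Staff briefing = 33; LS_Ticketing = 33−10 = 23
LF_Marketing push = LS_Staff briefing = 33; LS_Marketing push = 33−4 = 29
LF_Stage build = LS_Staff briefing = 33; LS_Stage build = 33−8 = 25
LF_AV setup = min(LS_Stage build=25, LS_Ticketing=23) = 23; LS_AV setup = 23−14 = 9
LF_Catering order = min(LS_Stage build=25, LS_Ticketing=23, LS_Staff briefing=33) = 23; LS_Catering order = 23−4 = 19
LF_Permits = LS_Staff briefing = 33; LS_Permits = 33−3 = 30
LF_Vendor contracts = min(LS_AV setup=9, LS_Marketing push=29) = 9; LS_Vendor contracts = 9−9 = 0
Slack_Catering order = LS_Catering order − ES_Catering order = 19 − 0 = 19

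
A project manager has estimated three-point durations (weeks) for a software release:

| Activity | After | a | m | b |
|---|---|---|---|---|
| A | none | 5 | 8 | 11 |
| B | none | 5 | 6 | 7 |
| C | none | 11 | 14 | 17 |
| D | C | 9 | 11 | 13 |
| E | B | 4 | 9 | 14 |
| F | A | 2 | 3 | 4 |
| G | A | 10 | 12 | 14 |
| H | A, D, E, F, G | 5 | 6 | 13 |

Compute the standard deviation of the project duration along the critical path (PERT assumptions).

1.80 weeks

te_A = (5 + 4·8 + 11)/6 = 48/6 = 8; σ²_A = ((11−5)/6)² = 1.000
te_B = (5 + 4·6 + 7)/6 = 36/6 = 6; σ²_B = ((7−5)/6)² = 0.111
te_C = (11 + 4·14 + 17)/6 = 84/6 = 14; σ²_C = ((17−11)/6)² = 1.000
te_D = (9 + 4·11 + 13)/6 = 66/6 = 11; σ²_D = ((13−9)/6)² = 0.444
te_E = (4 + 4·9 + 14)/6 = 54/6 = 9; σ²_E = ((14−4)/6)² = 2.778
te_F = (2 + 4·3 + 4)/6 = 18/6 = 3; σ²_F = ((4−2)/6)² = 0.111
te_G = (10 + 4·12 + 14)/6 = 72/6 = 12; σ²_G = ((14−10)/6)² = 0.444
te_H = (5 + 4·6 + 13)/6 = 42/6 = 7; σ²_H = ((13−5)/6)² = 1.778

Forward pass:
ES_A = 0; EF_A = 8
ES_B = 0; EF_B = 6
ES_C = 0; EF_C = 14
ES_D = 14; EF_D = 14+11 = 25
ES_E = 6; EF_E = 6+9 = 15
ES_F = 8; EF_F = 8+3 = 11
ES_G = 8; EF_G = 8+12 = 20
ES_H = max(EF_A=8, EF_D=25, EF_E=15, EF_F=11, EF_G=20) = 25; EF_H = 25+7 = 32
Expected project duration μ = 32 weeks. Critical path: C → D → H.

Variance along critical path = 1.000 + 0.444 + 1.778 = 3.222
σ = √3.222 = 1.795 weeks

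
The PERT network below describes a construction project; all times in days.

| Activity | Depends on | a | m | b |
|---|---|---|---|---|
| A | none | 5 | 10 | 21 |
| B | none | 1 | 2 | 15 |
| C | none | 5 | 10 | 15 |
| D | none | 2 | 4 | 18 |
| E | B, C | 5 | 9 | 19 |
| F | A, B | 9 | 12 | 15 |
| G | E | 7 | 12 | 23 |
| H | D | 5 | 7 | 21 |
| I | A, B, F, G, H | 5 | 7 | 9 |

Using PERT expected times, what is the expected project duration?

te_A = (5 + 4·10 + 21)/6 = 66/6 = 11
te_B = (1 + 4·2 + 15)/6 = 24/6 = 4
te_C = (5 + 4·10 + 15)/6 = 60/6 = 10
te_D = (2 + 4·4 + 18)/6 = 36/6 = 6
te_E = (5 + 4·9 + 19)/6 = 60/6 = 10
te_F = (9 + 4·12 + 15)/6 = 72/6 = 12
te_G = (7 + 4·12 + 23)/6 = 78/6 = 13
te_H = (5 + 4·7 + 21)/6 = 54/6 = 9
te_I = (5 + 4·7 + 9)/6 = 42/6 = 7

Forward pass:
ES_A = 0; EF_A = 11
ES_B = 0; EF_B = 4
ES_C = 0; EF_C = 10
ES_D = 0; EF_D = 6
ES_E = max(EF_B=4, EF_C=10) = 10; EF_E = 10+10 = 20
ES_F = max(EF_A=11, EF_B=4) = 11; EF_F = 11+12 = 23
ES_G = 20; EF_G = 20+13 = 33
ES_H = 6; EF_H = 6+9 = 15
ES_I = max(EF_A=11, EF_B=4, EF_F=23, EF_G=33, EF_H=15) = 33; EF_I = 33+7 = 40
Expected project duration μ = 40 days. Critical path: C → E → G → I.

40 days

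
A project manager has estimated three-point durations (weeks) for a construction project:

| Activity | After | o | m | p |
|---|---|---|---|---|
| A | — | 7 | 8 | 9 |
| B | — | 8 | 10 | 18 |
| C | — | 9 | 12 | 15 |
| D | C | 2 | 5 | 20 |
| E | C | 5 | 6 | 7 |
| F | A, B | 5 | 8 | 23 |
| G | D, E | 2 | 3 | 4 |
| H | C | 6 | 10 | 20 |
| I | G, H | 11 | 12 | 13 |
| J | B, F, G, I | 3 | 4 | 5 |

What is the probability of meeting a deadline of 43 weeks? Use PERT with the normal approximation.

0.939

te_A = (7 + 4·8 + 9)/6 = 48/6 = 8; σ²_A = ((9−7)/6)² = 0.111
te_B = (8 + 4·10 + 18)/6 = 66/6 = 11; σ²_B = ((18−8)/6)² = 2.778
te_C = (9 + 4·12 + 15)/6 = 72/6 = 12; σ²_C = ((15−9)/6)² = 1.000
te_D = (2 + 4·5 + 20)/6 = 42/6 = 7; σ²_D = ((20−2)/6)² = 9.000
te_E = (5 + 4·6 + 7)/6 = 36/6 = 6; σ²_E = ((7−5)/6)² = 0.111
te_F = (5 + 4·8 + 23)/6 = 60/6 = 10; σ²_F = ((23−5)/6)² = 9.000
te_G = (2 + 4·3 + 4)/6 = 18/6 = 3; σ²_G = ((4−2)/6)² = 0.111
te_H = (6 + 4·10 + 20)/6 = 66/6 = 11; σ²_H = ((20−6)/6)² = 5.444
te_I = (11 + 4·12 + 13)/6 = 72/6 = 12; σ²_I = ((13−11)/6)² = 0.111
te_J = (3 + 4·4 + 5)/6 = 24/6 = 4; σ²_J = ((5−3)/6)² = 0.111

Forward pass:
ES_A = 0; EF_A = 8
ES_B = 0; EF_B = 11
ES_C = 0; EF_C = 12
ES_D = 12; EF_D = 12+7 = 19
ES_E = 12; EF_E = 12+6 = 18
ES_F = max(EF_A=8, EF_B=11) = 11; EF_F = 11+10 = 21
ES_G = max(EF_D=19, EF_E=18) = 19; EF_G = 19+3 = 22
ES_H = 12; EF_H = 12+11 = 23
ES_I = max(EF_G=22, EF_H=23) = 23; EF_I = 23+12 = 35
ES_J = max(EF_B=11, EF_F=21, EF_G=22, EF_I=35) = 35; EF_J = 35+4 = 39
Expected project duration μ = 39 weeks. Critical path: C → H → I → J.

Variance along critical path = 1.000 + 5.444 + 0.111 + 0.111 = 6.667; σ = √6.667 = 2.582 weeks.
Z = (43 − 39) / 2.582 = 1.549
P(T ≤ 43) = Φ(1.549) ≈ 0.939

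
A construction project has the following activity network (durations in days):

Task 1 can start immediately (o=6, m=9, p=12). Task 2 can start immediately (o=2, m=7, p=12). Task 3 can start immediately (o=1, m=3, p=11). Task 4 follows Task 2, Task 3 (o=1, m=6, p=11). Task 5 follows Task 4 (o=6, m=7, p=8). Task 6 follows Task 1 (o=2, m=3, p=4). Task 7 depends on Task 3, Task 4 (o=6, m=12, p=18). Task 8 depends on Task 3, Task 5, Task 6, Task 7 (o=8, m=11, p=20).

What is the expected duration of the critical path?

te_Task 1 = (6 + 4·9 + 12)/6 = 54/6 = 9
te_Task 2 = (2 + 4·7 + 12)/6 = 42/6 = 7
te_Task 3 = (1 + 4·3 + 11)/6 = 24/6 = 4
te_Task 4 = (1 + 4·6 + 11)/6 = 36/6 = 6
te_Task 5 = (6 + 4·7 + 8)/6 = 42/6 = 7
te_Task 6 = (2 + 4·3 + 4)/6 = 18/6 = 3
te_Task 7 = (6 + 4·12 + 18)/6 = 72/6 = 12
te_Task 8 = (8 + 4·11 + 20)/6 = 72/6 = 12

Forward pass:
ES_Task 1 = 0; EF_Task 1 = 9
ES_Task 2 = 0; EF_Task 2 = 7
ES_Task 3 = 0; EF_Task 3 = 4
ES_Task 4 = max(EF_Task 2=7, EF_Task 3=4) = 7; EF_Task 4 = 7+6 = 13
ES_Task 5 = 13; EF_Task 5 = 13+7 = 20
ES_Task 6 = 9; EF_Task 6 = 9+3 = 12
ES_Task 7 = max(EF_Task 3=4, EF_Task 4=13) = 13; EF_Task 7 = 13+12 = 25
ES_Task 8 = max(EF_Task 3=4, EF_Task 5=20, EF_Task 6=12, EF_Task 7=25) = 25; EF_Task 8 = 25+12 = 37
Expected project duration μ = 37 days. Critical path: Task 2 → Task 4 → Task 7 → Task 8.

37 days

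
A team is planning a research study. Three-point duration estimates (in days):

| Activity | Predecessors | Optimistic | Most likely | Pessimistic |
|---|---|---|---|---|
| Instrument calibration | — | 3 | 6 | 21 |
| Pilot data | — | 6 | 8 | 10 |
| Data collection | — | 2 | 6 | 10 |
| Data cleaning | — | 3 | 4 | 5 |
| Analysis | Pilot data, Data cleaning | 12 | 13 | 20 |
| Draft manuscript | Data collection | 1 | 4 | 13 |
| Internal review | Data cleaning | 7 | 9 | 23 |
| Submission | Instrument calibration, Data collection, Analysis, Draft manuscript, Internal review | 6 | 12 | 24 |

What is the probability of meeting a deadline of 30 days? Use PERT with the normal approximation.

0.068

te_Instrument calibration = (3 + 4·6 + 21)/6 = 48/6 = 8; σ²_Instrument calibration = ((21−3)/6)² = 9.000
te_Pilot data = (6 + 4·8 + 10)/6 = 48/6 = 8; σ²_Pilot data = ((10−6)/6)² = 0.444
te_Data collection = (2 + 4·6 + 10)/6 = 36/6 = 6; σ²_Data collection = ((10−2)/6)² = 1.778
te_Data cleaning = (3 + 4·4 + 5)/6 = 24/6 = 4; σ²_Data cleaning = ((5−3)/6)² = 0.111
te_Analysis = (12 + 4·13 + 20)/6 = 84/6 = 14; σ²_Analysis = ((20−12)/6)² = 1.778
te_Draft manuscript = (1 + 4·4 + 13)/6 = 30/6 = 5; σ²_Draft manuscript = ((13−1)/6)² = 4.000
te_Internal review = (7 + 4·9 + 23)/6 = 66/6 = 11; σ²_Internal review = ((23−7)/6)² = 7.111
te_Submission = (6 + 4·12 + 24)/6 = 78/6 = 13; σ²_Submission = ((24−6)/6)² = 9.000

Forward pass:
ES_Instrument calibration = 0; EF_Instrument calibration = 8
ES_Pilot data = 0; EF_Pilot data = 8
ES_Data collection = 0; EF_Data collection = 6
ES_Data cleaning = 0; EF_Data cleaning = 4
ES_Analysis = max(EF_Pilot data=8, EF_Data cleaning=4) = 8; EF_Analysis = 8+14 = 22
ES_Draft manuscript = 6; EF_Draft manuscript = 6+5 = 11
ES_Internal review = 4; EF_Internal review = 4+11 = 15
ES_Submission = max(EF_Instrument calibration=8, EF_Data collection=6, EF_Analysis=22, EF_Draft manuscript=11, EF_Internal review=15) = 22; EF_Submission = 22+13 = 35
Expected project duration μ = 35 days. Critical path: Pilot data → Analysis → Submission.

Variance along critical path = 0.444 + 1.778 + 9.000 = 11.222; σ = √11.222 = 3.350 days.
Z = (30 − 35) / 3.350 = -1.493
P(T ≤ 30) = Φ(-1.493) ≈ 0.068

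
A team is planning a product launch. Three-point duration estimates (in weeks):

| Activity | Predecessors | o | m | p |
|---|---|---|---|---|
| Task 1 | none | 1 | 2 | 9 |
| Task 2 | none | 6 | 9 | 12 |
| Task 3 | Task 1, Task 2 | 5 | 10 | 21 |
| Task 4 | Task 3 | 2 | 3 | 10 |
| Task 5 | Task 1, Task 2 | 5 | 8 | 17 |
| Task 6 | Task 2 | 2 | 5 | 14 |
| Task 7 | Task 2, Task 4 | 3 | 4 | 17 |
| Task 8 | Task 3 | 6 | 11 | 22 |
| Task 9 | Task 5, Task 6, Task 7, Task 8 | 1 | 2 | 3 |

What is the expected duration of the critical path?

te_Task 1 = (1 + 4·2 + 9)/6 = 18/6 = 3
te_Task 2 = (6 + 4·9 + 12)/6 = 54/6 = 9
te_Task 3 = (5 + 4·10 + 21)/6 = 66/6 = 11
te_Task 4 = (2 + 4·3 + 10)/6 = 24/6 = 4
te_Task 5 = (5 + 4·8 + 17)/6 = 54/6 = 9
te_Task 6 = (2 + 4·5 + 14)/6 = 36/6 = 6
te_Task 7 = (3 + 4·4 + 17)/6 = 36/6 = 6
te_Task 8 = (6 + 4·11 + 22)/6 = 72/6 = 12
te_Task 9 = (1 + 4·2 + 3)/6 = 12/6 = 2

Forward pass:
ES_Task 1 = 0; EF_Task 1 = 3
ES_Task 2 = 0; EF_Task 2 = 9
ES_Task 3 = max(EF_Task 1=3, EF_Task 2=9) = 9; EF_Task 3 = 9+11 = 20
ES_Task 4 = 20; EF_Task 4 = 20+4 = 24
ES_Task 5 = max(EF_Task 1=3, EF_Task 2=9) = 9; EF_Task 5 = 9+9 = 18
ES_Task 6 = 9; EF_Task 6 = 9+6 = 15
ES_Task 7 = max(EF_Task 2=9, EF_Task 4=24) = 24; EF_Task 7 = 24+6 = 30
ES_Task 8 = 20; EF_Task 8 = 20+12 = 32
ES_Task 9 = max(EF_Task 5=18, EF_Task 6=15, EF_Task 7=30, EF_Task 8=32) = 32; EF_Task 9 = 32+2 = 34
Expected project duration μ = 34 weeks. Critical path: Task 2 → Task 3 → Task 8 → Task 9.

34 weeks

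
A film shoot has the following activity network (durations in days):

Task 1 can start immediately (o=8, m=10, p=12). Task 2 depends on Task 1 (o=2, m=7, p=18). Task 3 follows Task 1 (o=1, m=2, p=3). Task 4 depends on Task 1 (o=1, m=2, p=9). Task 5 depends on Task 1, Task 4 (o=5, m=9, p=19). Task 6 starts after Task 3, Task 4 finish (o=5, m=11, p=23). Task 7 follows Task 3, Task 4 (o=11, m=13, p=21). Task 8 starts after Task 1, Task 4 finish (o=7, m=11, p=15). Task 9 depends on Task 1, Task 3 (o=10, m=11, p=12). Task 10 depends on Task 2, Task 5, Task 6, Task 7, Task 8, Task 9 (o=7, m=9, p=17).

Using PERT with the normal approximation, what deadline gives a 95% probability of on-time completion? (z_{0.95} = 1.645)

te_Task 1 = (8 + 4·10 + 12)/6 = 60/6 = 10; σ²_Task 1 = ((12−8)/6)² = 0.444
te_Task 2 = (2 + 4·7 + 18)/6 = 48/6 = 8; σ²_Task 2 = ((18−2)/6)² = 7.111
te_Task 3 = (1 + 4·2 + 3)/6 = 12/6 = 2; σ²_Task 3 = ((3−1)/6)² = 0.111
te_Task 4 = (1 + 4·2 + 9)/6 = 18/6 = 3; σ²_Task 4 = ((9−1)/6)² = 1.778
te_Task 5 = (5 + 4·9 + 19)/6 = 60/6 = 10; σ²_Task 5 = ((19−5)/6)² = 5.444
te_Task 6 = (5 + 4·11 + 23)/6 = 72/6 = 12; σ²_Task 6 = ((23−5)/6)² = 9.000
te_Task 7 = (11 + 4·13 + 21)/6 = 84/6 = 14; σ²_Task 7 = ((21−11)/6)² = 2.778
te_Task 8 = (7 + 4·11 + 15)/6 = 66/6 = 11; σ²_Task 8 = ((15−7)/6)² = 1.778
te_Task 9 = (10 + 4·11 + 12)/6 = 66/6 = 11; σ²_Task 9 = ((12−10)/6)² = 0.111
te_Task 10 = (7 + 4·9 + 17)/6 = 60/6 = 10; σ²_Task 10 = ((17−7)/6)² = 2.778

Forward pass:
ES_Task 1 = 0; EF_Task 1 = 10
ES_Task 2 = 10; EF_Task 2 = 10+8 = 18
ES_Task 3 = 10; EF_Task 3 = 10+2 = 12
ES_Task 4 = 10; EF_Task 4 = 10+3 = 13
ES_Task 5 = max(EF_Task 1=10, EF_Task 4=13) = 13; EF_Task 5 = 13+10 = 23
ES_Task 6 = max(EF_Task 3=12, EF_Task 4=13) = 13; EF_Task 6 = 13+12 = 25
ES_Task 7 = max(EF_Task 3=12, EF_Task 4=13) = 13; EF_Task 7 = 13+14 = 27
ES_Task 8 = max(EF_Task 1=10, EF_Task 4=13) = 13; EF_Task 8 = 13+11 = 24
ES_Task 9 = max(EF_Task 1=10, EF_Task 3=12) = 12; EF_Task 9 = 12+11 = 23
ES_Task 10 = max(EF_Task 2=18, EF_Task 5=23, EF_Task 6=25, EF_Task 7=27, EF_Task 8=24, EF_Task 9=23) = 27; EF_Task 10 = 27+10 = 37
Expected project duration μ = 37 days. Critical path: Task 1 → Task 4 → Task 7 → Task 10.

Variance along critical path = 0.444 + 1.778 + 2.778 + 2.778 = 7.778; σ = 2.789 days.
D = μ + z·σ = 37 + 1.645·2.789 = 41.6 days

41.6 days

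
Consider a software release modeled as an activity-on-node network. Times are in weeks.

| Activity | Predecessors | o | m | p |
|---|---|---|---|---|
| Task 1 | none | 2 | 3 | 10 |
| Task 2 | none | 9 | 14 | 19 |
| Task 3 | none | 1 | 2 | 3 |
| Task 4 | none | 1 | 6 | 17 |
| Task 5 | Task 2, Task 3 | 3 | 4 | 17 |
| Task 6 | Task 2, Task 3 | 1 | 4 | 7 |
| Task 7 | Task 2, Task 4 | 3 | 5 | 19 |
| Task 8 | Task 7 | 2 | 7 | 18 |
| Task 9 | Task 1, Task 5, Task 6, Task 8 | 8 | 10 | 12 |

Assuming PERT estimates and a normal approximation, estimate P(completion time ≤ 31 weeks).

0.028

te_Task 1 = (2 + 4·3 + 10)/6 = 24/6 = 4; σ²_Task 1 = ((10−2)/6)² = 1.778
te_Task 2 = (9 + 4·14 + 19)/6 = 84/6 = 14; σ²_Task 2 = ((19−9)/6)² = 2.778
te_Task 3 = (1 + 4·2 + 3)/6 = 12/6 = 2; σ²_Task 3 = ((3−1)/6)² = 0.111
te_Task 4 = (1 + 4·6 + 17)/6 = 42/6 = 7; σ²_Task 4 = ((17−1)/6)² = 7.111
te_Task 5 = (3 + 4·4 + 17)/6 = 36/6 = 6; σ²_Task 5 = ((17−3)/6)² = 5.444
te_Task 6 = (1 + 4·4 + 7)/6 = 24/6 = 4; σ²_Task 6 = ((7−1)/6)² = 1.000
te_Task 7 = (3 + 4·5 + 19)/6 = 42/6 = 7; σ²_Task 7 = ((19−3)/6)² = 7.111
te_Task 8 = (2 + 4·7 + 18)/6 = 48/6 = 8; σ²_Task 8 = ((18−2)/6)² = 7.111
te_Task 9 = (8 + 4·10 + 12)/6 = 60/6 = 10; σ²_Task 9 = ((12−8)/6)² = 0.444

Forward pass:
ES_Task 1 = 0; EF_Task 1 = 4
ES_Task 2 = 0; EF_Task 2 = 14
ES_Task 3 = 0; EF_Task 3 = 2
ES_Task 4 = 0; EF_Task 4 = 7
ES_Task 5 = max(EF_Task 2=14, EF_Task 3=2) = 14; EF_Task 5 = 14+6 = 20
ES_Task 6 = max(EF_Task 2=14, EF_Task 3=2) = 14; EF_Task 6 = 14+4 = 18
ES_Task 7 = max(EF_Task 2=14, EF_Task 4=7) = 14; EF_Task 7 = 14+7 = 21
ES_Task 8 = 21; EF_Task 8 = 21+8 = 29
ES_Task 9 = max(EF_Task 1=4, EF_Task 5=20, EF_Task 6=18, EF_Task 8=29) = 29; EF_Task 9 = 29+10 = 39
Expected project duration μ = 39 weeks. Critical path: Task 2 → Task 7 → Task 8 → Task 9.

Variance along critical path = 2.778 + 7.111 + 7.111 + 0.444 = 17.444; σ = √17.444 = 4.177 weeks.
Z = (31 − 39) / 4.177 = -1.915
P(T ≤ 31) = Φ(-1.915) ≈ 0.028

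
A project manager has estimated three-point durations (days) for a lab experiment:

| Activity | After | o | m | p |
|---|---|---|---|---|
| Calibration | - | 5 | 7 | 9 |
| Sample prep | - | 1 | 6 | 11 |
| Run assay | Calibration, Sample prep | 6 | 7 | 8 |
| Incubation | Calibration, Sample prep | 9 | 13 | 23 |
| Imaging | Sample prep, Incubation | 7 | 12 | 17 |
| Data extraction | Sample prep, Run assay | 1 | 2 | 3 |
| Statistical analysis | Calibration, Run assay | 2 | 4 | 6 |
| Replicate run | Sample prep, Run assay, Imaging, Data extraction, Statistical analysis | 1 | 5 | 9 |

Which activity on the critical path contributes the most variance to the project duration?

te_Calibration = (5 + 4·7 + 9)/6 = 42/6 = 7; σ²_Calibration = ((9−5)/6)² = 0.444
te_Sample prep = (1 + 4·6 + 11)/6 = 36/6 = 6; σ²_Sample prep = ((11−1)/6)² = 2.778
te_Run assay = (6 + 4·7 + 8)/6 = 42/6 = 7; σ²_Run assay = ((8−6)/6)² = 0.111
te_Incubation = (9 + 4·13 + 23)/6 = 84/6 = 14; σ²_Incubation = ((23−9)/6)² = 5.444
te_Imaging = (7 + 4·12 + 17)/6 = 72/6 = 12; σ²_Imaging = ((17−7)/6)² = 2.778
te_Data extraction = (1 + 4·2 + 3)/6 = 12/6 = 2; σ²_Data extraction = ((3−1)/6)² = 0.111
te_Statistical analysis = (2 + 4·4 + 6)/6 = 24/6 = 4; σ²_Statistical analysis = ((6−2)/6)² = 0.444
te_Replicate run = (1 + 4·5 + 9)/6 = 30/6 = 5; σ²_Replicate run = ((9−1)/6)² = 1.778

Forward pass:
ES_Calibration = 0; EF_Calibration = 7
ES_Sample prep = 0; EF_Sample prep = 6
ES_Run assay = max(EF_Calibration=7, EF_Sample prep=6) = 7; EF_Run assay = 7+7 = 14
ES_Incubation = max(EF_Calibration=7, EF_Sample prep=6) = 7; EF_Incubation = 7+14 = 21
ES_Imaging = max(EF_Sample prep=6, EF_Incubation=21) = 21; EF_Imaging = 21+12 = 33
ES_Data extraction = max(EF_Sample prep=6, EF_Run assay=14) = 14; EF_Data extraction = 14+2 = 16
ES_Statistical analysis = max(EF_Calibration=7, EF_Run assay=14) = 14; EF_Statistical analysis = 14+4 = 18
ES_Replicate run = max(EF_Sample prep=6, EF_Run assay=14, EF_Imaging=33, EF_Data extraction=16, EF_Statistical analysis=18) = 33; EF_Replicate run = 33+5 = 38
Expected project duration μ = 38 days. Critical path: Calibration → Incubation → Imaging → Replicate run.

Variances on critical path: σ²_Calibration=0.444, σ²_Incubation=5.444, σ²_Imaging=2.778, σ²_Replicate run=1.778.
Largest is σ²_Incubation = 5.444.

Incubation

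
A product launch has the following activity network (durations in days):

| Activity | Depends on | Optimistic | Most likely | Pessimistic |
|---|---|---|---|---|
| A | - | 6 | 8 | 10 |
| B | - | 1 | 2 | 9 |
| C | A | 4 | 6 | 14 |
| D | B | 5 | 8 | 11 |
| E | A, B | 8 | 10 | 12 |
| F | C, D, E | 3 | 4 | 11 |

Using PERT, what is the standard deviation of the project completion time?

te_A = (6 + 4·8 + 10)/6 = 48/6 = 8; σ²_A = ((10−6)/6)² = 0.444
te_B = (1 + 4·2 + 9)/6 = 18/6 = 3; σ²_B = ((9−1)/6)² = 1.778
te_C = (4 + 4·6 + 14)/6 = 42/6 = 7; σ²_C = ((14−4)/6)² = 2.778
te_D = (5 + 4·8 + 11)/6 = 48/6 = 8; σ²_D = ((11−5)/6)² = 1.000
te_E = (8 + 4·10 + 12)/6 = 60/6 = 10; σ²_E = ((12−8)/6)² = 0.444
te_F = (3 + 4·4 + 11)/6 = 30/6 = 5; σ²_F = ((11−3)/6)² = 1.778

Forward pass:
ES_A = 0; EF_A = 8
ES_B = 0; EF_B = 3
ES_C = 8; EF_C = 8+7 = 15
ES_D = 3; EF_D = 3+8 = 11
ES_E = max(EF_A=8, EF_B=3) = 8; EF_E = 8+10 = 18
ES_F = max(EF_C=15, EF_D=11, EF_E=18) = 18; EF_F = 18+5 = 23
Expected project duration μ = 23 days. Critical path: A → E → F.

Variance along critical path = 0.444 + 0.444 + 1.778 = 2.667
σ = √2.667 = 1.633 days

1.63 days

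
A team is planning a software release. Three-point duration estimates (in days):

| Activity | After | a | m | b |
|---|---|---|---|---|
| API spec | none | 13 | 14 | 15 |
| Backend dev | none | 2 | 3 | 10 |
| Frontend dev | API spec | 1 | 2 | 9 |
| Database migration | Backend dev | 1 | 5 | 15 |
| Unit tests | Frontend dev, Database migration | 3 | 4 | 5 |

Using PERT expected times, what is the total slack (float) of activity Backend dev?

te_API spec = (13 + 4·14 + 15)/6 = 84/6 = 14
te_Backend dev = (2 + 4·3 + 10)/6 = 24/6 = 4
te_Frontend dev = (1 + 4·2 + 9)/6 = 18/6 = 3
te_Database migration = (1 + 4·5 + 15)/6 = 36/6 = 6
te_Unit tests = (3 + 4·4 + 5)/6 = 24/6 = 4

Forward pass:
ES_API spec = 0; EF_API spec = 14
ES_Backend dev = 0; EF_Backend dev = 4
ES_Frontend dev = 14; EF_Frontend dev = 14+3 = 17
ES_Database migration = 4; EF_Database migration = 4+6 = 10
ES_Unit tests = max(EF_Frontend dev=17, EF_Database migration=10) = 17; EF_Unit tests = 17+4 = 21
Expected project duration μ = 21 days. Critical path: API spec → Frontend dev → Unit tests.

Backward pass:
LF_Unit tests = 21; LS_Unit tests = 21−4 = 17
LF_Database migration = LS_Unit tests = 17; LS_Database migration = 17−6 = 11
LF_Frontend dev = LS_Unit tests = 17; LS_Frontend dev = 17−3 = 14
LF_Backend dev = LS_Database migration = 11; LS_Backend dev = 11−4 = 7
LF_API spec = LS_Frontend dev = 14; LS_API spec = 14−14 = 0
Slack_Backend dev = LS_Backend dev − ES_Backend dev = 7 − 0 = 7

7 days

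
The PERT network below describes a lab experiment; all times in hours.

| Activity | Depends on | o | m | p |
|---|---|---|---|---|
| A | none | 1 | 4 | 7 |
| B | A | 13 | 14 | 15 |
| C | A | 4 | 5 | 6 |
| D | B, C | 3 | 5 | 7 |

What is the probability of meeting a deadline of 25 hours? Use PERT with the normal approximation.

0.946

te_A = (1 + 4·4 + 7)/6 = 24/6 = 4; σ²_A = ((7−1)/6)² = 1.000
te_B = (13 + 4·14 + 15)/6 = 84/6 = 14; σ²_B = ((15−13)/6)² = 0.111
te_C = (4 + 4·5 + 6)/6 = 30/6 = 5; σ²_C = ((6−4)/6)² = 0.111
te_D = (3 + 4·5 + 7)/6 = 30/6 = 5; σ²_D = ((7−3)/6)² = 0.444

Forward pass:
ES_A = 0; EF_A = 4
ES_B = 4; EF_B = 4+14 = 18
ES_C = 4; EF_C = 4+5 = 9
ES_D = max(EF_B=18, EF_C=9) = 18; EF_D = 18+5 = 23
Expected project duration μ = 23 hours. Critical path: A → B → D.

Variance along critical path = 1.000 + 0.111 + 0.444 = 1.556; σ = √1.556 = 1.247 hours.
Z = (25 − 23) / 1.247 = 1.604
P(T ≤ 25) = Φ(1.604) ≈ 0.946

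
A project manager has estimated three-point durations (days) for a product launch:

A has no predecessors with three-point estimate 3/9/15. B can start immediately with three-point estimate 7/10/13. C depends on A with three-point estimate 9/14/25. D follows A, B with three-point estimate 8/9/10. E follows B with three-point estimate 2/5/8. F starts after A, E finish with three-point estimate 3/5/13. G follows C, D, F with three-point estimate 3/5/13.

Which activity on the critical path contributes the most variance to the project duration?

te_A = (3 + 4·9 + 15)/6 = 54/6 = 9; σ²_A = ((15−3)/6)² = 4.000
te_B = (7 + 4·10 + 13)/6 = 60/6 = 10; σ²_B = ((13−7)/6)² = 1.000
te_C = (9 + 4·14 + 25)/6 = 90/6 = 15; σ²_C = ((25−9)/6)² = 7.111
te_D = (8 + 4·9 + 10)/6 = 54/6 = 9; σ²_D = ((10−8)/6)² = 0.111
te_E = (2 + 4·5 + 8)/6 = 30/6 = 5; σ²_E = ((8−2)/6)² = 1.000
te_F = (3 + 4·5 + 13)/6 = 36/6 = 6; σ²_F = ((13−3)/6)² = 2.778
te_G = (3 + 4·5 + 13)/6 = 36/6 = 6; σ²_G = ((13−3)/6)² = 2.778

Forward pass:
ES_A = 0; EF_A = 9
ES_B = 0; EF_B = 10
ES_C = 9; EF_C = 9+15 = 24
ES_D = max(EF_A=9, EF_B=10) = 10; EF_D = 10+9 = 19
ES_E = 10; EF_E = 10+5 = 15
ES_F = max(EF_A=9, EF_E=15) = 15; EF_F = 15+6 = 21
ES_G = max(EF_C=24, EF_D=19, EF_F=21) = 24; EF_G = 24+6 = 30
Expected project duration μ = 30 days. Critical path: A → C → G.

Variances on critical path: σ²_A=4.000, σ²_C=7.111, σ²_G=2.778.
Largest is σ²_C = 7.111.

C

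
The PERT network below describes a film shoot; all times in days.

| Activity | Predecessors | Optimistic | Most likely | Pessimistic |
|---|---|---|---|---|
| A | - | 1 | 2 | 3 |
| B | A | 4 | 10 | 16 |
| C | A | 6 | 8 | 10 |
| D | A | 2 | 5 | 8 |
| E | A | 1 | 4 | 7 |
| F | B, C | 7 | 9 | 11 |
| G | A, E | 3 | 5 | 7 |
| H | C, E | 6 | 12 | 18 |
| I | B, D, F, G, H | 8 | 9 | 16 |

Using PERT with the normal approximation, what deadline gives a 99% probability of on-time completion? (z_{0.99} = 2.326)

te_A = (1 + 4·2 + 3)/6 = 12/6 = 2; σ²_A = ((3−1)/6)² = 0.111
te_B = (4 + 4·10 + 16)/6 = 60/6 = 10; σ²_B = ((16−4)/6)² = 4.000
te_C = (6 + 4·8 + 10)/6 = 48/6 = 8; σ²_C = ((10−6)/6)² = 0.444
te_D = (2 + 4·5 + 8)/6 = 30/6 = 5; σ²_D = ((8−2)/6)² = 1.000
te_E = (1 + 4·4 + 7)/6 = 24/6 = 4; σ²_E = ((7−1)/6)² = 1.000
te_F = (7 + 4·9 + 11)/6 = 54/6 = 9; σ²_F = ((11−7)/6)² = 0.444
te_G = (3 + 4·5 + 7)/6 = 30/6 = 5; σ²_G = ((7−3)/6)² = 0.444
te_H = (6 + 4·12 + 18)/6 = 72/6 = 12; σ²_H = ((18−6)/6)² = 4.000
te_I = (8 + 4·9 + 16)/6 = 60/6 = 10; σ²_I = ((16−8)/6)² = 1.778

Forward pass:
ES_A = 0; EF_A = 2
ES_B = 2; EF_B = 2+10 = 12
ES_C = 2; EF_C = 2+8 = 10
ES_D = 2; EF_D = 2+5 = 7
ES_E = 2; EF_E = 2+4 = 6
ES_F = max(EF_B=12, EF_C=10) = 12; EF_F = 12+9 = 21
ES_G = max(EF_A=2, EF_E=6) = 6; EF_G = 6+5 = 11
ES_H = max(EF_C=10, EF_E=6) = 10; EF_H = 10+12 = 22
ES_I = max(EF_B=12, EF_D=7, EF_F=21, EF_G=11, EF_H=22) = 22; EF_I = 22+10 = 32
Expected project duration μ = 32 days. Critical path: A → C → H → I.

Variance along critical path = 0.111 + 0.444 + 4.000 + 1.778 = 6.333; σ = 2.517 days.
D = μ + z·σ = 32 + 2.326·2.517 = 37.9 days

37.9 days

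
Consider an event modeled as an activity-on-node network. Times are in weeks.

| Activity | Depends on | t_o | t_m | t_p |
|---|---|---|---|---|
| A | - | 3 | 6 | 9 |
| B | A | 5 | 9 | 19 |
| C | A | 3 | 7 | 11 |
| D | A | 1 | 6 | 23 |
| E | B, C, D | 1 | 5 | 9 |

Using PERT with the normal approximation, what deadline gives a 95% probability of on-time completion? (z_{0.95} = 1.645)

te_A = (3 + 4·6 + 9)/6 = 36/6 = 6; σ²_A = ((9−3)/6)² = 1.000
te_B = (5 + 4·9 + 19)/6 = 60/6 = 10; σ²_B = ((19−5)/6)² = 5.444
te_C = (3 + 4·7 + 11)/6 = 42/6 = 7; σ²_C = ((11−3)/6)² = 1.778
te_D = (1 + 4·6 + 23)/6 = 48/6 = 8; σ²_D = ((23−1)/6)² = 13.444
te_E = (1 + 4·5 + 9)/6 = 30/6 = 5; σ²_E = ((9−1)/6)² = 1.778

Forward pass:
ES_A = 0; EF_A = 6
ES_B = 6; EF_B = 6+10 = 16
ES_C = 6; EF_C = 6+7 = 13
ES_D = 6; EF_D = 6+8 = 14
ES_E = max(EF_B=16, EF_C=13, EF_D=14) = 16; EF_E = 16+5 = 21
Expected project duration μ = 21 weeks. Critical path: A → B → E.

Variance along critical path = 1.000 + 5.444 + 1.778 = 8.222; σ = 2.867 weeks.
D = μ + z·σ = 21 + 1.645·2.867 = 25.7 weeks

25.7 weeks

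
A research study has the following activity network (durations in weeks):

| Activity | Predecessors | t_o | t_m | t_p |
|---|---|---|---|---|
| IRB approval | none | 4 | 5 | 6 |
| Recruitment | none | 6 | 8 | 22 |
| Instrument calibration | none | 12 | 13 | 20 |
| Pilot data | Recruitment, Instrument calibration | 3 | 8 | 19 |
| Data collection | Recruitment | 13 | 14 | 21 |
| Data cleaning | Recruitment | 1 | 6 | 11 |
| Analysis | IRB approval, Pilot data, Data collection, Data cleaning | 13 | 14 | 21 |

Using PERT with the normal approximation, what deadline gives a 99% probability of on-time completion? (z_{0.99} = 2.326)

te_IRB approval = (4 + 4·5 + 6)/6 = 30/6 = 5; σ²_IRB approval = ((6−4)/6)² = 0.111
te_Recruitment = (6 + 4·8 + 22)/6 = 60/6 = 10; σ²_Recruitment = ((22−6)/6)² = 7.111
te_Instrument calibration = (12 + 4·13 + 20)/6 = 84/6 = 14; σ²_Instrument calibration = ((20−12)/6)² = 1.778
te_Pilot data = (3 + 4·8 + 19)/6 = 54/6 = 9; σ²_Pilot data = ((19−3)/6)² = 7.111
te_Data collection = (13 + 4·14 + 21)/6 = 90/6 = 15; σ²_Data collection = ((21−13)/6)² = 1.778
te_Data cleaning = (1 + 4·6 + 11)/6 = 36/6 = 6; σ²_Data cleaning = ((11−1)/6)² = 2.778
te_Analysis = (13 + 4·14 + 21)/6 = 90/6 = 15; σ²_Analysis = ((21−13)/6)² = 1.778

Forward pass:
ES_IRB approval = 0; EF_IRB approval = 5
ES_Recruitment = 0; EF_Recruitment = 10
ES_Instrument calibration = 0; EF_Instrument calibration = 14
ES_Pilot data = max(EF_Recruitment=10, EF_Instrument calibration=14) = 14; EF_Pilot data = 14+9 = 23
ES_Data collection = 10; EF_Data collection = 10+15 = 25
ES_Data cleaning = 10; EF_Data cleaning = 10+6 = 16
ES_Analysis = max(EF_IRB approval=5, EF_Pilot data=23, EF_Data collection=25, EF_Data cleaning=16) = 25; EF_Analysis = 25+15 = 40
Expected project duration μ = 40 weeks. Critical path: Recruitment → Data collection → Analysis.

Variance along critical path = 7.111 + 1.778 + 1.778 = 10.667; σ = 3.266 weeks.
D = μ + z·σ = 40 + 2.326·3.266 = 47.6 weeks

47.6 weeks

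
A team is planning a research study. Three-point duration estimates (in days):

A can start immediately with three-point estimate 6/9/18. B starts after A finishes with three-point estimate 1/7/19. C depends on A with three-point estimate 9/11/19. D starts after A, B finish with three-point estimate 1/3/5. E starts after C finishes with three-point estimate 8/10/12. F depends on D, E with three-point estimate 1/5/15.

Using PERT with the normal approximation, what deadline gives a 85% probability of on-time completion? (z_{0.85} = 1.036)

te_A = (6 + 4·9 + 18)/6 = 60/6 = 10; σ²_A = ((18−6)/6)² = 4.000
te_B = (1 + 4·7 + 19)/6 = 48/6 = 8; σ²_B = ((19−1)/6)² = 9.000
te_C = (9 + 4·11 + 19)/6 = 72/6 = 12; σ²_C = ((19−9)/6)² = 2.778
te_D = (1 + 4·3 + 5)/6 = 18/6 = 3; σ²_D = ((5−1)/6)² = 0.444
te_E = (8 + 4·10 + 12)/6 = 60/6 = 10; σ²_E = ((12−8)/6)² = 0.444
te_F = (1 + 4·5 + 15)/6 = 36/6 = 6; σ²_F = ((15−1)/6)² = 5.444

Forward pass:
ES_A = 0; EF_A = 10
ES_B = 10; EF_B = 10+8 = 18
ES_C = 10; EF_C = 10+12 = 22
ES_D = max(EF_A=10, EF_B=18) = 18; EF_D = 18+3 = 21
ES_E = 22; EF_E = 22+10 = 32
ES_F = max(EF_D=21, EF_E=32) = 32; EF_F = 32+6 = 38
Expected project duration μ = 38 days. Critical path: A → C → E → F.

Variance along critical path = 4.000 + 2.778 + 0.444 + 5.444 = 12.667; σ = 3.559 days.
D = μ + z·σ = 38 + 1.036·3.559 = 41.7 days

41.7 days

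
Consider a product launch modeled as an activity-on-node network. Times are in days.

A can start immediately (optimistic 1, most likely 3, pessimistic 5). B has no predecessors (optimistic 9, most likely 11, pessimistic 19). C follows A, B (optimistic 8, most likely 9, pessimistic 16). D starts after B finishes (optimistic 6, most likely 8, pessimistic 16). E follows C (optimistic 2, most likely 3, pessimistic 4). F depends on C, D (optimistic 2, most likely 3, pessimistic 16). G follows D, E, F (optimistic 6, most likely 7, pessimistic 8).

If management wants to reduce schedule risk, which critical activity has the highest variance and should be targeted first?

te_A = (1 + 4·3 + 5)/6 = 18/6 = 3; σ²_A = ((5−1)/6)² = 0.444
te_B = (9 + 4·11 + 19)/6 = 72/6 = 12; σ²_B = ((19−9)/6)² = 2.778
te_C = (8 + 4·9 + 16)/6 = 60/6 = 10; σ²_C = ((16−8)/6)² = 1.778
te_D = (6 + 4·8 + 16)/6 = 54/6 = 9; σ²_D = ((16−6)/6)² = 2.778
te_E = (2 + 4·3 + 4)/6 = 18/6 = 3; σ²_E = ((4−2)/6)² = 0.111
te_F = (2 + 4·3 + 16)/6 = 30/6 = 5; σ²_F = ((16−2)/6)² = 5.444
te_G = (6 + 4·7 + 8)/6 = 42/6 = 7; σ²_G = ((8−6)/6)² = 0.111

Forward pass:
ES_A = 0; EF_A = 3
ES_B = 0; EF_B = 12
ES_C = max(EF_A=3, EF_B=12) = 12; EF_C = 12+10 = 22
ES_D = 12; EF_D = 12+9 = 21
ES_E = 22; EF_E = 22+3 = 25
ES_F = max(EF_C=22, EF_D=21) = 22; EF_F = 22+5 = 27
ES_G = max(EF_D=21, EF_E=25, EF_F=27) = 27; EF_G = 27+7 = 34
Expected project duration μ = 34 days. Critical path: B → C → F → G.

Variances on critical path: σ²_B=2.778, σ²_C=1.778, σ²_F=5.444, σ²_G=0.111.
Largest is σ²_F = 5.444.

F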